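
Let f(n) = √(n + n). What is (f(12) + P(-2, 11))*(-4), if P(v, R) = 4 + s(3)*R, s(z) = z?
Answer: -148 - 8*√6 ≈ -167.60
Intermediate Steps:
f(n) = √2*√n (f(n) = √(2*n) = √2*√n)
P(v, R) = 4 + 3*R
(f(12) + P(-2, 11))*(-4) = (√2*√12 + (4 + 3*11))*(-4) = (√2*(2*√3) + (4 + 33))*(-4) = (2*√6 + 37)*(-4) = (37 + 2*√6)*(-4) = -148 - 8*√6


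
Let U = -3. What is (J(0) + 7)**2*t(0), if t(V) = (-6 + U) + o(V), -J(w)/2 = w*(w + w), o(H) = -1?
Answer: -490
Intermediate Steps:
J(w) = -4*w**2 (J(w) = -2*w*(w + w) = -2*w*2*w = -4*w**2)
t(V) = -10 (t(V) = (-6 - 3) - 1 = -9 - 1 = -10)
(J(0) + 7)**2*t(0) = (-4*0**2 + 7)**2*(-10) = (-4*0 + 7)**2*(-10) = (0 + 7)**2*(-10) = 7**2*(-10) = 49*(-10) = -490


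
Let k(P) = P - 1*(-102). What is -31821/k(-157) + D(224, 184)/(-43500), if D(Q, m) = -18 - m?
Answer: 138422461/239250 ≈ 578.57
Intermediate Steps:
k(P) = 102 + P (k(P) = P + 102 = 102 + P)
-31821/k(-157) + D(224, 184)/(-43500) = -31821/(102 - 157) + (-18 - 1*184)/(-43500) = -31821/(-55) + (-18 - 184)*(-1/43500) = -31821*(-1/55) - 202*(-1/43500) = 31821/55 + 101/21750 = 138422461/239250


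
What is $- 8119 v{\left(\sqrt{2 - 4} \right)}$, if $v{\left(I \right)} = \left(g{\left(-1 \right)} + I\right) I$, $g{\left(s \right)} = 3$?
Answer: $16238 - 24357 i \sqrt{2} \approx 16238.0 - 34446.0 i$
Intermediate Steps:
$v{\left(I \right)} = I \left(3 + I\right)$ ($v{\left(I \right)} = \left(3 + I\right) I = I \left(3 + I\right)$)
$- 8119 v{\left(\sqrt{2 - 4} \right)} = - 8119 \sqrt{2 - 4} \left(3 + \sqrt{2 - 4}\right) = - 8119 \sqrt{-2} \left(3 + \sqrt{-2}\right) = - 8119 i \sqrt{2} \left(3 + i \sqrt{2}\right)$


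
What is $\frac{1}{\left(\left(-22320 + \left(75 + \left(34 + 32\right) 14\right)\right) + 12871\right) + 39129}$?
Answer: $\frac{1}{30679} \approx 3.2596 \cdot 10^{-5}$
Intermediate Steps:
$\frac{1}{\left(\left(-22320 + \left(75 + \left(34 + 32\right) 14\right)\right) + 12871\right) + 39129} = \frac{1}{\left(\left(-22320 + \left(75 + 66 \cdot 14\right)\right) + 12871\right) + 39129} = \frac{1}{\left(\left(-22320 + \left(75 + 924\right)\right) + 12871\right) + 39129} = \frac{1}{\left(\left(-22320 + 999\right) + 12871\right) + 39129} = \frac{1}{\left(-21321 + 12871\right) + 39129} = \frac{1}{-8450 + 39129} = \frac{1}{30679}$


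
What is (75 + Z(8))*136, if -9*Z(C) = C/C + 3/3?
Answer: 91528/9 ≈ 10170.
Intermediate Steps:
Z(C) = -2/9 (Z(C) = -(C/C + 3/3)/9 = -(1 + 3*(1/3))/9 = -(1 + 1)/9 = -1/9*2 = -2/9)
(75 + Z(8))*136 = (75 - 2/9)*136 = (673/9)*136 = 91528/9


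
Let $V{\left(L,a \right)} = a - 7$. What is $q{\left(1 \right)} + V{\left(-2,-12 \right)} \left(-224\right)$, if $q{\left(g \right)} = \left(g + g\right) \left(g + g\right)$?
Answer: $4260$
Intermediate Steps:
$V{\left(L,a \right)} = -7 + a$
$q{\left(g \right)} = 4 g^{2}$ ($q{\left(g \right)} = 2 g 2 g = 4 g^{2}$)
$q{\left(1 \right)} + V{\left(-2,-12 \right)} \left(-224\right) = 4 \cdot 1^{2} + \left(-7 - 12\right) \left(-224\right) = 4 \cdot 1 - -4256 = 4 + 4256 = 4260$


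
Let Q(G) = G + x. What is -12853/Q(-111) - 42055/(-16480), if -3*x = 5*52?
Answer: 132078187/1954528 ≈ 67.575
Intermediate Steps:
x = -260/3 (x = -5*52/3 = -⅓*260 = -260/3 ≈ -86.667)
Q(G) = -260/3 + G (Q(G) = G - 260/3 = -260/3 + G)
-12853/Q(-111) - 42055/(-16480) = -12853/(-260/3 - 111) - 42055/(-16480) = -12853/(-593/3) - 42055*(-1/16480) = -12853*(-3/593) + 8411/3296 = 38559/593 + 8411/3296 = 132078187/1954528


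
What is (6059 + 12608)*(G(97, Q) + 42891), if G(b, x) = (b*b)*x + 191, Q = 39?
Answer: 7654086011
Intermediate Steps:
G(b, x) = 191 + x*b² (G(b, x) = b²*x + 191 = x*b² + 191 = 191 + x*b²)
(6059 + 12608)*(G(97, Q) + 42891) = (6059 + 12608)*((191 + 39*97²) + 42891) = 18667*((191 + 39*9409) + 42891) = 18667*((191 + 366951) + 42891) = 18667*(367142 + 42891) = 18667*410033 = 7654086011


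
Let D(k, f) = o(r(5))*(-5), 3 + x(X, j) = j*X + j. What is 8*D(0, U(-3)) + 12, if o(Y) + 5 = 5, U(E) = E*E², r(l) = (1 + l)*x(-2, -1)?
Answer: 12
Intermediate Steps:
x(X, j) = -3 + j + X*j (x(X, j) = -3 + (j*X + j) = -3 + (X*j + j) = -3 + (j + X*j) = -3 + j + X*j)
r(l) = -2 - 2*l (r(l) = (1 + l)*(-3 - 1 - 2*(-1)) = (1 + l)*(-3 - 1 + 2) = (1 + l)*(-2) = -2 - 2*l)
U(E) = E³
o(Y) = 0 (o(Y) = -5 + 5 = 0)
D(k, f) = 0 (D(k, f) = 0*(-5) = 0)
8*D(0, U(-3)) + 12 = 8*0 + 12 = 0 + 12 = 12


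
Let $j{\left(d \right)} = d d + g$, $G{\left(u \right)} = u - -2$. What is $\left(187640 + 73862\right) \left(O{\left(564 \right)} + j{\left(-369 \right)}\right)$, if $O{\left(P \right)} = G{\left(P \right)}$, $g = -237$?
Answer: $35692407980$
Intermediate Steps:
$G{\left(u \right)} = 2 + u$ ($G{\left(u \right)} = u + 2 = 2 + u$)
$O{\left(P \right)} = 2 + P$
$j{\left(d \right)} = -237 + d^{2}$ ($j{\left(d \right)} = d d - 237 = d^{2} - 237 = -237 + d^{2}$)
$\left(187640 + 73862\right) \left(O{\left(564 \right)} + j{\left(-369 \right)}\right) = \left(187640 + 73862\right) \left(\left(2 + 564\right) - \left(237 - \left(-369\right)^{2}\right)\right) = 261502 \left(566 + \left(-237 + 136161\right)\right) = 261502 \left(566 + 135924\right) = 261502 \cdot 136490 = 35692407980$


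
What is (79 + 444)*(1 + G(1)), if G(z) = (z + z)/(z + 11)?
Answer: 3661/6 ≈ 610.17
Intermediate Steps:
G(z) = 2*z/(11 + z) (G(z) = (2*z)/(11 + z) = 2*z/(11 + z))
(79 + 444)*(1 + G(1)) = (79 + 444)*(1 + 2*1/(11 + 1)) = 523*(1 + 2*1/12) = 523*(1 + 2*1*(1/12)) = 523*(1 + ⅙) = 523*(7/6) = 3661/6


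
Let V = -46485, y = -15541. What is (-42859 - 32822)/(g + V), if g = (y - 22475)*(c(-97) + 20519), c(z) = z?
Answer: 8409/86267693 ≈ 9.7476e-5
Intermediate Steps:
g = -776362752 (g = (-15541 - 22475)*(-97 + 20519) = -38016*20422 = -776362752)
(-42859 - 32822)/(g + V) = (-42859 - 32822)/(-776362752 - 46485) = -75681/(-776409237) = -75681*(-1/776409237) = 8409/86267693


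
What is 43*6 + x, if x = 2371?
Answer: 2629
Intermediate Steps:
43*6 + x = 43*6 + 2371 = 258 + 2371 = 2629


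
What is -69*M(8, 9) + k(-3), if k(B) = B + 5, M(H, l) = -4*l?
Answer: 2486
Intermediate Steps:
k(B) = 5 + B
-69*M(8, 9) + k(-3) = -(-276)*9 + (5 - 3) = -69*(-36) + 2 = 2484 + 2 = 2486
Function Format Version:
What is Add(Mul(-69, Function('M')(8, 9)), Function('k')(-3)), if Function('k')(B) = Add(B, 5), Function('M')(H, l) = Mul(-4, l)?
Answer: 2486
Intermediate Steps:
Function('k')(B) = Add(5, B)
Add(Mul(-69, Function('M')(8, 9)), Function('k')(-3)) = Add(Mul(-69, Mul(-4, 9)), Add(5, -3)) = Add(Mul(-69, -36), 2) = Add(2484, 2) = 2486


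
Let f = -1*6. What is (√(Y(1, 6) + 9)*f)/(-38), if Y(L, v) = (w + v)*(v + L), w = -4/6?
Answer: √417/19 ≈ 1.0748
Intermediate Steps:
w = -⅔ (w = -4*⅙ = -⅔ ≈ -0.66667)
Y(L, v) = (-⅔ + v)*(L + v) (Y(L, v) = (-⅔ + v)*(v + L) = (-⅔ + v)*(L + v))
f = -6
(√(Y(1, 6) + 9)*f)/(-38) = (√((6² - ⅔*1 - ⅔*6 + 1*6) + 9)*(-6))/(-38) = (√((36 - ⅔ - 4 + 6) + 9)*(-6))*(-1/38) = (√(112/3 + 9)*(-6))*(-1/38) = (√(139/3)*(-6))*(-1/38) = ((√417/3)*(-6))*(-1/38) = -2*√417*(-1/38) = √417/19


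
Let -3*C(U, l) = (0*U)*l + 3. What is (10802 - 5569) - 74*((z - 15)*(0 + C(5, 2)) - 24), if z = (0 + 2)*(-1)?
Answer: 5751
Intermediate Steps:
C(U, l) = -1 (C(U, l) = -((0*U)*l + 3)/3 = -(0*l + 3)/3 = -(0 + 3)/3 = -⅓*3 = -1)
z = -2 (z = 2*(-1) = -2)
(10802 - 5569) - 74*((z - 15)*(0 + C(5, 2)) - 24) = (10802 - 5569) - 74*((-2 - 15)*(0 - 1) - 24) = 5233 - 74*(-17*(-1) - 24) = 5233 - 74*(17 - 24) = 5233 - 74*(-7) = 5233 + 518 = 5751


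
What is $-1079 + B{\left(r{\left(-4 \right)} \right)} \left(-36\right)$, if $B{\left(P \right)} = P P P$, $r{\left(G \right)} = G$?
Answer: $1225$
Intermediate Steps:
$B{\left(P \right)} = P^{3}$ ($B{\left(P \right)} = P^{2} P = P^{3}$)
$-1079 + B{\left(r{\left(-4 \right)} \right)} \left(-36\right) = -1079 + \left(-4\right)^{3} \left(-36\right) = -1079 - -2304 = -1079 + 2304 = 1225$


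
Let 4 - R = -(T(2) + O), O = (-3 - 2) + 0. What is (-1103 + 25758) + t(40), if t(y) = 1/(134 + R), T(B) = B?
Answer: 3328426/135 ≈ 24655.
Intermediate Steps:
O = -5 (O = -5 + 0 = -5)
R = 1 (R = 4 - (-1)*(2 - 5) = 4 - (-1)*(-3) = 4 - 1*3 = 4 - 3 = 1)
t(y) = 1/135 (t(y) = 1/(134 + 1) = 1/135)
(-1103 + 25758) + t(40) = (-1103 + 25758) + 1/135 = 24655 + 1/135 = 3328426/135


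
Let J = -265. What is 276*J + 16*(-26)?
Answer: -73556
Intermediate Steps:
276*J + 16*(-26) = 276*(-265) + 16*(-26) = -73140 - 416 = -73556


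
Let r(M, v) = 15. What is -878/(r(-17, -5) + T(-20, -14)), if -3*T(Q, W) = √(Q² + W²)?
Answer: -118530/1429 - 5268*√149/1429 ≈ -127.95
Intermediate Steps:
T(Q, W) = -√(Q² + W²)/3
-878/(r(-17, -5) + T(-20, -14)) = -878/(15 - √((-20)² + (-14)²)/3) = -878/(15 - √(400 + 196)/3) = -878/(15 - 2*√149/3)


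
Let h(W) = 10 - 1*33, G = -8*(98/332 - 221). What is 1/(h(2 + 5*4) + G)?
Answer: 83/144639 ≈ 0.00057384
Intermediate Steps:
G = 146548/83 (G = -8*(98*(1/332) - 221) = -8*(49/166 - 221) = -8*(-36637/166) = 146548/83 ≈ 1765.6)
h(W) = -23 (h(W) = 10 - 33 = -23)
1/(h(2 + 5*4) + G) = 1/(-23 + 146548/83) = 1/(144639/83) = 83/144639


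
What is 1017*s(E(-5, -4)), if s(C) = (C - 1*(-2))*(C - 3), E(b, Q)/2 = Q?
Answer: 67122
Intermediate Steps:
E(b, Q) = 2*Q
s(C) = (-3 + C)*(2 + C) (s(C) = (C + 2)*(-3 + C) = (2 + C)*(-3 + C) = (-3 + C)*(2 + C))
1017*s(E(-5, -4)) = 1017*(-6 + (2*(-4))² - 2*(-4)) = 1017*(-6 + (-8)² - 1*(-8)) = 1017*(-6 + 64 + 8) = 1017*66 = 67122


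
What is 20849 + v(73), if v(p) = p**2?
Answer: 26178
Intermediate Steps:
20849 + v(73) = 20849 + 73**2 = 20849 + 5329 = 26178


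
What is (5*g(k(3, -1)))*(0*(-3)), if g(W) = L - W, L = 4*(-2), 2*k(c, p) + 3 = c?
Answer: 0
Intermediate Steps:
k(c, p) = -3/2 + c/2
L = -8
g(W) = -8 - W
(5*g(k(3, -1)))*(0*(-3)) = (5*(-8 - (-3/2 + (½)*3)))*(0*(-3)) = (5*(-8 - (-3/2 + 3/2)))*0 = (5*(-8 - 1*0))*0 = (5*(-8 + 0))*0 = (5*(-8))*0 = -40*0 = 0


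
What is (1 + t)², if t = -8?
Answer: 49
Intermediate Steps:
(1 + t)² = (1 - 8)² = (-7)² = 49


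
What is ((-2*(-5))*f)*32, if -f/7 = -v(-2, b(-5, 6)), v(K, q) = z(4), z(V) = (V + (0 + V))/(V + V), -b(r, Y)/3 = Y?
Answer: 2240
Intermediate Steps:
b(r, Y) = -3*Y
z(V) = 1 (z(V) = (V + V)/((2*V)) = (2*V)*(1/(2*V)) = 1)
v(K, q) = 1
f = 7 (f = -(-7) = -7*(-1) = 7)
((-2*(-5))*f)*32 = (-2*(-5)*7)*32 = (10*7)*32 = 70*32 = 2240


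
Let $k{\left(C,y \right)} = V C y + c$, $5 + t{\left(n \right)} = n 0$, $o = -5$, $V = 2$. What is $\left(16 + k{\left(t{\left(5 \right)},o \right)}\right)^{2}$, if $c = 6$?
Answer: $5184$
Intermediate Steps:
$t{\left(n \right)} = -5$ ($t{\left(n \right)} = -5 + n 0 = -5 + 0 = -5$)
$k{\left(C,y \right)} = 6 + 2 C y$ ($k{\left(C,y \right)} = 2 C y + 6 = 6 + 2 C y$)
$\left(16 + k{\left(t{\left(5 \right)},o \right)}\right)^{2} = \left(16 + \left(6 + 2 \left(-5\right) \left(-5\right)\right)\right)^{2} = \left(16 + \left(6 + 50\right)\right)^{2} = \left(16 + 56\right)^{2} = 72^{2} = 5184$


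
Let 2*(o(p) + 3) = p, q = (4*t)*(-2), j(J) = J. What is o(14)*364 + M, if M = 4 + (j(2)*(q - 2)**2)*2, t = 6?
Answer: 11460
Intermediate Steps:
q = -48 (q = (4*6)*(-2) = 24*(-2) = -48)
o(p) = -3 + p/2
M = 10004 (M = 4 + (2*(-48 - 2)**2)*2 = 4 + (2*(-50)**2)*2 = 4 + (2*2500)*2 = 4 + 5000*2 = 4 + 10000 = 10004)
o(14)*364 + M = (-3 + (1/2)*14)*364 + 10004 = (-3 + 7)*364 + 10004 = 4*364 + 10004 = 1456 + 10004 = 11460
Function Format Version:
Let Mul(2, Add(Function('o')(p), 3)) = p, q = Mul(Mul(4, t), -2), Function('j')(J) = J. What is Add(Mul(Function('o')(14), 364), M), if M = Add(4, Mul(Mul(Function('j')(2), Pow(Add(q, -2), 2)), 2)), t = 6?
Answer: 11460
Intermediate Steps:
q = -48 (q = Mul(Mul(4, 6), -2) = Mul(24, -2) = -48)
Function('o')(p) = Add(-3, Mul(Rational(1, 2), p))
M = 10004 (M = Add(4, Mul(Mul(2, Pow(Add(-48, -2), 2)), 2)) = Add(4, Mul(Mul(2, Pow(-50, 2)), 2)) = Add(4, Mul(Mul(2, 2500), 2)) = Add(4, Mul(5000, 2)) = Add(4, 10000) = 10004)
Add(Mul(Function('o')(14), 364), M) = Add(Mul(Add(-3, Mul(Rational(1, 2), 14)), 364), 10004) = Add(Mul(Add(-3, 7), 364), 10004) = Add(Mul(4, 364), 10004) = Add(1456, 10004) = 11460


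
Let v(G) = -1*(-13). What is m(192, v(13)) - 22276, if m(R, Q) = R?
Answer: -22084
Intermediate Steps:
v(G) = 13
m(192, v(13)) - 22276 = 192 - 22276 = -22084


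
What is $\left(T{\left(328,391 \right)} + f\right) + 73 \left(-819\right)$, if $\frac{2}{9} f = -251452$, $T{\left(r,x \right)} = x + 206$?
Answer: $-1190724$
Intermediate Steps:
$T{\left(r,x \right)} = 206 + x$
$f = -1131534$ ($f = \frac{9}{2} \left(-251452\right) = -1131534$)
$\left(T{\left(328,391 \right)} + f\right) + 73 \left(-819\right) = \left(\left(206 + 391\right) - 1131534\right) + 73 \left(-819\right) = \left(597 - 1131534\right) - 59787 = -1130937 - 59787 = -1190724$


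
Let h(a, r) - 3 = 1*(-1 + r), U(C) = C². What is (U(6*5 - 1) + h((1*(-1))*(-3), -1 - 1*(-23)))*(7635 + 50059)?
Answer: 49905310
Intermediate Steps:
h(a, r) = 2 + r (h(a, r) = 3 + 1*(-1 + r) = 3 + (-1 + r) = 2 + r)
(U(6*5 - 1) + h((1*(-1))*(-3), -1 - 1*(-23)))*(7635 + 50059) = ((6*5 - 1)² + (2 + (-1 - 1*(-23))))*(7635 + 50059) = ((30 - 1)² + (2 + (-1 + 23)))*57694 = (29² + (2 + 22))*57694 = (841 + 24)*57694 = 865*57694 = 49905310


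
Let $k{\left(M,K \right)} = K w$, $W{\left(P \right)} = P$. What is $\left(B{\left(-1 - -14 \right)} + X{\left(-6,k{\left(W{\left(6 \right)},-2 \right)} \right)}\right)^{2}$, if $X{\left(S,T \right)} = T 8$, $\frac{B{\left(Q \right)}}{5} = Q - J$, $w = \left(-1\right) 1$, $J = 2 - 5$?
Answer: $9216$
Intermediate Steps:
$J = -3$ ($J = 2 - 5 = -3$)
$w = -1$
$k{\left(M,K \right)} = - K$ ($k{\left(M,K \right)} = K \left(-1\right) = - K$)
$B{\left(Q \right)} = 15 + 5 Q$ ($B{\left(Q \right)} = 5 \left(Q - -3\right) = 5 \left(Q + 3\right) = 5 \left(3 + Q\right) = 15 + 5 Q$)
$X{\left(S,T \right)} = 8 T$
$\left(B{\left(-1 - -14 \right)} + X{\left(-6,k{\left(W{\left(6 \right)},-2 \right)} \right)}\right)^{2} = \left(\left(15 + 5 \left(-1 - -14\right)\right) + 8 \left(\left(-1\right) \left(-2\right)\right)\right)^{2} = \left(\left(15 + 5 \left(-1 + 14\right)\right) + 8 \cdot 2\right)^{2} = \left(\left(15 + 5 \cdot 13\right) + 16\right)^{2} = \left(\left(15 + 65\right) + 16\right)^{2} = \left(80 + 16\right)^{2} = 96^{2} = 9216$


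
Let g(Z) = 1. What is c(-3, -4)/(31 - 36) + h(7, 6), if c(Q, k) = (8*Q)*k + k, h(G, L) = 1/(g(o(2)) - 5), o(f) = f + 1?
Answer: -373/20 ≈ -18.650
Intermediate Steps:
o(f) = 1 + f
h(G, L) = -1/4 (h(G, L) = 1/(1 - 5) = 1/(-4) = -1/4)
c(Q, k) = k + 8*Q*k (c(Q, k) = 8*Q*k + k = k + 8*Q*k)
c(-3, -4)/(31 - 36) + h(7, 6) = (-4*(1 + 8*(-3)))/(31 - 36) - 1/4 = (-4*(1 - 24))/(-5) - 1/4 = -(-4)*(-23)/5 - 1/4 = -1/5*92 - 1/4 = -92/5 - 1/4 = -373/20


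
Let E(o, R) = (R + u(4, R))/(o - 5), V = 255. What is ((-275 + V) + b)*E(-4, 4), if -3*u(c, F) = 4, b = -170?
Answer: 1520/27 ≈ 56.296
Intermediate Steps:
u(c, F) = -4/3 (u(c, F) = -⅓*4 = -4/3)
E(o, R) = (-4/3 + R)/(-5 + o) (E(o, R) = (R - 4/3)/(o - 5) = (-4/3 + R)/(-5 + o))
((-275 + V) + b)*E(-4, 4) = ((-275 + 255) - 170)*((-4/3 + 4)/(-5 - 4)) = (-20 - 170)*((8/3)/(-9)) = -(-190)*8/(9*3) = -190*(-8/27) = 1520/27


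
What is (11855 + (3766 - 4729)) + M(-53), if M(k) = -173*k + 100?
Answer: 20161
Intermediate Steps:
M(k) = 100 - 173*k
(11855 + (3766 - 4729)) + M(-53) = (11855 + (3766 - 4729)) + (100 - 173*(-53)) = (11855 - 963) + (100 + 9169) = 10892 + 9269 = 20161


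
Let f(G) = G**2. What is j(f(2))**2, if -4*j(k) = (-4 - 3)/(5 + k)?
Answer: 49/1296 ≈ 0.037809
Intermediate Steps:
j(k) = 7/(4*(5 + k)) (j(k) = -(-4 - 3)/(4*(5 + k)) = -(-7)/(4*(5 + k)) = 7/(4*(5 + k)))
j(f(2))**2 = (7/(4*(5 + 2**2)))**2 = (7/(4*(5 + 4)))**2 = ((7/4)/9)**2 = ((7/4)*(1/9))**2 = (7/36)**2 = 49/1296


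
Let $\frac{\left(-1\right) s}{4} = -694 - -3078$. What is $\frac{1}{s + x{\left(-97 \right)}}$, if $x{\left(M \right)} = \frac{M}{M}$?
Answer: $- \frac{1}{9535} \approx -0.00010488$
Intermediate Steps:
$x{\left(M \right)} = 1$
$s = -9536$ ($s = - 4 \left(-694 - -3078\right) = - 4 \left(-694 + 3078\right) = \left(-4\right) 2384 = -9536$)
$\frac{1}{s + x{\left(-97 \right)}} = \frac{1}{-9536 + 1} = \frac{1}{-9535} = - \frac{1}{9535}$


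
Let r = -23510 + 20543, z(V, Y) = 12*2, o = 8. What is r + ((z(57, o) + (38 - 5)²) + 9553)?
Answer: 7699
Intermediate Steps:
z(V, Y) = 24
r = -2967
r + ((z(57, o) + (38 - 5)²) + 9553) = -2967 + ((24 + (38 - 5)²) + 9553) = -2967 + ((24 + 33²) + 9553) = -2967 + ((24 + 1089) + 9553) = -2967 + (1113 + 9553) = -2967 + 10666 = 7699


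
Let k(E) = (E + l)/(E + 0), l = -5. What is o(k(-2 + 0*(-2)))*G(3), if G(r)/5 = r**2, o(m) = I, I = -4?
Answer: -180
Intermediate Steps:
k(E) = (-5 + E)/E (k(E) = (E - 5)/(E + 0) = (-5 + E)/E)
o(m) = -4
G(r) = 5*r**2
o(k(-2 + 0*(-2)))*G(3) = -20*3**2 = -20*9 = -4*45 = -180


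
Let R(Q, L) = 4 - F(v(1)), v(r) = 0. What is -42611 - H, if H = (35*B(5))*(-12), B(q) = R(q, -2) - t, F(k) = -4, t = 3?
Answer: -40511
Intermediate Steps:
R(Q, L) = 8 (R(Q, L) = 4 - 1*(-4) = 4 + 4 = 8)
B(q) = 5 (B(q) = 8 - 1*3 = 8 - 3 = 5)
H = -2100 (H = (35*5)*(-12) = 175*(-12) = -2100)
-42611 - H = -42611 - 1*(-2100) = -42611 + 2100 = -40511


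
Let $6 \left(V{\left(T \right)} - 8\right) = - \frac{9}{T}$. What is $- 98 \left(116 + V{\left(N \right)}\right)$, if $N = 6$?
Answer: $- \frac{24255}{2} \approx -12128.0$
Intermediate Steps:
$V{\left(T \right)} = 8 - \frac{3}{2 T}$ ($V{\left(T \right)} = 8 + \frac{\left(-9\right) \frac{1}{T}}{6} = 8 - \frac{3}{2 T}$)
$- 98 \left(116 + V{\left(N \right)}\right) = - 98 \left(116 + \left(8 - \frac{3}{2 \cdot 6}\right)\right) = - 98 \left(116 + \left(8 - \frac{1}{4}\right)\right) = - 98 \left(116 + \frac{31}{4}\right) = \left(-98\right) \frac{495}{4} = - \frac{24255}{2}$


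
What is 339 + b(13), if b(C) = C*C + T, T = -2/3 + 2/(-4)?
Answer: 3041/6 ≈ 506.83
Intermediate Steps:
T = -7/6 (T = -2*1/3 + 2*(-1/4) = -2/3 - 1/2 = -7/6 ≈ -1.1667)
b(C) = -7/6 + C**2 (b(C) = C*C - 7/6 = C**2 - 7/6 = -7/6 + C**2)
339 + b(13) = 339 + (-7/6 + 13**2) = 339 + (-7/6 + 169) = 339 + 1007/6 = 3041/6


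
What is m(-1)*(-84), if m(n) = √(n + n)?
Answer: -84*I*√2 ≈ -118.79*I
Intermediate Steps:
m(n) = √2*√n (m(n) = √(2*n) = √2*√n)
m(-1)*(-84) = (√2*√(-1))*(-84) = (√2*I)*(-84) = (I*√2)*(-84) = -84*I*√2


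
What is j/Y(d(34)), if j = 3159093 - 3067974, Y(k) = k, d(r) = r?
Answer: 91119/34 ≈ 2680.0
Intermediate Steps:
j = 91119
j/Y(d(34)) = 91119/34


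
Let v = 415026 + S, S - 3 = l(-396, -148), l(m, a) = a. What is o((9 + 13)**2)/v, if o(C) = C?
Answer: 484/414881 ≈ 0.0011666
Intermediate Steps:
S = -145 (S = 3 - 148 = -145)
v = 414881 (v = 415026 - 145 = 414881)
o((9 + 13)**2)/v = (9 + 13)**2/414881 = 22**2*(1/414881) = 484*(1/414881) = 484/414881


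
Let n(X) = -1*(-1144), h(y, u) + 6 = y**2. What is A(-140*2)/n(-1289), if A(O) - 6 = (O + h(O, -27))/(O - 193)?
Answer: -18819/135278 ≈ -0.13911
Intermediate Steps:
h(y, u) = -6 + y**2
n(X) = 1144
A(O) = 6 + (-6 + O + O**2)/(-193 + O) (A(O) = 6 + (O + (-6 + O**2))/(O - 193) = 6 + (-6 + O + O**2)/(-193 + O))
A(-140*2)/n(-1289) = ((-1164 + (-140*2)**2 + 7*(-140*2))/(-193 - 140*2))/1144 = ((-1164 + (-280)**2 + 7*(-280))/(-193 - 280))*(1/1144) = ((-1164 + 78400 - 1960)/(-473))*(1/1144) = -1/473*75276*(1/1144) = -75276/473*1/1144 = -18819/135278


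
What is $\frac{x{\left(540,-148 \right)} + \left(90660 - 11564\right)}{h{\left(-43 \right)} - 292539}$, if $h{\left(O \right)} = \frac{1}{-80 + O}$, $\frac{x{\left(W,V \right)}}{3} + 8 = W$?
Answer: $- \frac{4962558}{17991149} \approx -0.27583$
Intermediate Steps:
$x{\left(W,V \right)} = -24 + 3 W$
$\frac{x{\left(540,-148 \right)} + \left(90660 - 11564\right)}{h{\left(-43 \right)} - 292539} = \frac{\left(-24 + 3 \cdot 540\right) + \left(90660 - 11564\right)}{\frac{1}{-80 - 43} - 292539} = \frac{\left(-24 + 1620\right) + \left(90660 - 11564\right)}{\frac{1}{-123} - 292539} = \frac{1596 + 79096}{- \frac{1}{123} - 292539} = \frac{80692}{- \frac{35982298}{123}} = 80692 \left(- \frac{123}{35982298}\right) = - \frac{4962558}{17991149}$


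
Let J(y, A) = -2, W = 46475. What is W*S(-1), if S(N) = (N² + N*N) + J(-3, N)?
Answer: 0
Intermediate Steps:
S(N) = -2 + 2*N² (S(N) = (N² + N*N) - 2 = (N² + N²) - 2 = 2*N² - 2 = -2 + 2*N²)
W*S(-1) = 46475*(-2 + 2*(-1)²) = 46475*(-2 + 2*1) = 46475*(-2 + 2) = 46475*0 = 0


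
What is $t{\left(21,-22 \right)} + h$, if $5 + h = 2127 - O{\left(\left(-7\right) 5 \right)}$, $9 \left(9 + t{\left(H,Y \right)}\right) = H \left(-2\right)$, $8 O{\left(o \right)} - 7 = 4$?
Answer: $\frac{50567}{24} \approx 2107.0$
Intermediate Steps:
$O{\left(o \right)} = \frac{11}{8}$ ($O{\left(o \right)} = \frac{7}{8} + \frac{1}{8} \cdot 4 = \frac{7}{8} + \frac{1}{2} = \frac{11}{8}$)
$t{\left(H,Y \right)} = -9 - \frac{2 H}{9}$ ($t{\left(H,Y \right)} = -9 + \frac{H \left(-2\right)}{9} = -9 + \frac{\left(-2\right) H}{9} = -9 - \frac{2 H}{9}$)
$h = \frac{16965}{8}$ ($h = -5 + \left(2127 - \frac{11}{8}\right) = -5 + \frac{17005}{8} = \frac{16965}{8} \approx 2120.6$)
$t{\left(21,-22 \right)} + h = \left(-9 - \frac{14}{3}\right) + \frac{16965}{8} = - \frac{41}{3} + \frac{16965}{8} = \frac{50567}{24}$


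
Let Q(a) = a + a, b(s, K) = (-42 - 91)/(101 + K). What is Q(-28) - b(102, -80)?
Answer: -149/3 ≈ -49.667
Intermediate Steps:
b(s, K) = -133/(101 + K)
Q(a) = 2*a
Q(-28) - b(102, -80) = 2*(-28) - (-133)/(101 - 80) = -56 - (-133)/21 = -56 - 1*(-19/3) = -56 + 19/3 = -149/3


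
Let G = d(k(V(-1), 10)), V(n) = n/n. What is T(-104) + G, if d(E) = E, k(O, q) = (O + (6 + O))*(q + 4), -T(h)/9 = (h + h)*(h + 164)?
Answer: 112432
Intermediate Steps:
V(n) = 1
T(h) = -18*h*(164 + h) (T(h) = -9*(h + h)*(h + 164) = -9*2*h*(164 + h) = -18*h*(164 + h))
k(O, q) = (4 + q)*(6 + 2*O) (k(O, q) = (6 + 2*O)*(4 + q) = (4 + q)*(6 + 2*O))
G = 112 (G = 24 + 6*10 + 8*1 + 2*1*10 = 24 + 60 + 8 + 20 = 112)
T(-104) + G = -18*(-104)*(164 - 104) + 112 = -18*(-104)*60 + 112 = 112320 + 112 = 112432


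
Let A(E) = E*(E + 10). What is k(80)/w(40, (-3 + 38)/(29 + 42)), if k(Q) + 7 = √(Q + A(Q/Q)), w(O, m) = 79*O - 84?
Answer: -7/3076 + √91/3076 ≈ 0.00082555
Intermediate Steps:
A(E) = E*(10 + E)
w(O, m) = -84 + 79*O
k(Q) = -7 + √(11 + Q) (k(Q) = -7 + √(Q + (Q/Q)*(10 + Q/Q)) = -7 + √(Q + 1*(10 + 1)) = -7 + √(Q + 1*11) = -7 + √(Q + 11) = -7 + √(11 + Q))
k(80)/w(40, (-3 + 38)/(29 + 42)) = (-7 + √(11 + 80))/(-84 + 79*40) = (-7 + √91)/(-84 + 3160) = (-7 + √91)/3076 = (-7 + √91)*(1/3076) = -7/3076 + √91/3076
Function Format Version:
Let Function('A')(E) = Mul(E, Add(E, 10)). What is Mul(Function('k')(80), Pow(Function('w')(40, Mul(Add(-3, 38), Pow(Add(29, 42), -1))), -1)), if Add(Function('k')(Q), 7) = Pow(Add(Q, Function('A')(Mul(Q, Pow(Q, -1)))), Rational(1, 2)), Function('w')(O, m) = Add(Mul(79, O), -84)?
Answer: Add(Rational(-7, 3076), Mul(Rational(1, 3076), Pow(91, Rational(1, 2)))) ≈ 0.00082555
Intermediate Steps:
Function('A')(E) = Mul(E, Add(10, E))
Function('w')(O, m) = Add(-84, Mul(79, O))
Function('k')(Q) = Add(-7, Pow(Add(11, Q), Rational(1, 2))) (Function('k')(Q) = Add(-7, Pow(Add(Q, Mul(Mul(Q, Pow(Q, -1)), Add(10, Mul(Q, Pow(Q, -1))))), Rational(1, 2))) = Add(-7, Pow(Add(Q, Mul(1, Add(10, 1))), Rational(1, 2))) = Add(-7, Pow(Add(Q, Mul(1, 11)), Rational(1, 2))) = Add(-7, Pow(Add(Q, 11), Rational(1, 2))) = Add(-7, Pow(Add(11, Q), Rational(1, 2))))
Mul(Function('k')(80), Pow(Function('w')(40, Mul(Add(-3, 38), Pow(Add(29, 42), -1))), -1)) = Mul(Add(-7, Pow(Add(11, 80), Rational(1, 2))), Pow(Add(-84, Mul(79, 40)), -1)) = Mul(Add(-7, Pow(91, Rational(1, 2))), Pow(Add(-84, 3160), -1)) = Mul(Add(-7, Pow(91, Rational(1, 2))), Pow(3076, -1)) = Mul(Add(-7, Pow(91, Rational(1, 2))), Rational(1, 3076)) = Add(Rational(-7, 3076), Mul(Rational(1, 3076), Pow(91, Rational(1, 2))))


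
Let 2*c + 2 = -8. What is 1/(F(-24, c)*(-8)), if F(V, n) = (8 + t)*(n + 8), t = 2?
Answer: -1/240 ≈ -0.0041667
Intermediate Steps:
c = -5 (c = -1 + (½)*(-8) = -1 - 4 = -5)
F(V, n) = 80 + 10*n (F(V, n) = (8 + 2)*(n + 8) = 10*(8 + n) = 80 + 10*n)
1/(F(-24, c)*(-8)) = 1/((80 + 10*(-5))*(-8)) = 1/((80 - 50)*(-8)) = 1/(30*(-8)) = 1/(-240) = -1/240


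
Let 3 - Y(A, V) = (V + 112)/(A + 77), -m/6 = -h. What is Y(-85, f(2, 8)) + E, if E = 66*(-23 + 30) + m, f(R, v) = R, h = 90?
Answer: 4077/4 ≈ 1019.3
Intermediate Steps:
m = 540 (m = -(-6)*90 = -6*(-90) = 540)
E = 1002 (E = 66*(-23 + 30) + 540 = 66*7 + 540 = 462 + 540 = 1002)
Y(A, V) = 3 - (112 + V)/(77 + A) (Y(A, V) = 3 - (V + 112)/(A + 77) = 3 - (112 + V)/(77 + A))
Y(-85, f(2, 8)) + E = (119 - 1*2 + 3*(-85))/(77 - 85) + 1002 = (119 - 2 - 255)/(-8) + 1002 = -1/8*(-138) + 1002 = 69/4 + 1002 = 4077/4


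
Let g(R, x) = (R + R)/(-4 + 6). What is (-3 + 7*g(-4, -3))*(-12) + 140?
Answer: 512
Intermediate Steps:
g(R, x) = R (g(R, x) = (2*R)/2 = (2*R)*(1/2) = R)
(-3 + 7*g(-4, -3))*(-12) + 140 = (-3 + 7*(-4))*(-12) + 140 = (-3 - 28)*(-12) + 140 = -31*(-12) + 140 = 372 + 140 = 512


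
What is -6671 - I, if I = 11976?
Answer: -18647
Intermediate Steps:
-6671 - I = -6671 - 1*11976 = -6671 - 11976 = -18647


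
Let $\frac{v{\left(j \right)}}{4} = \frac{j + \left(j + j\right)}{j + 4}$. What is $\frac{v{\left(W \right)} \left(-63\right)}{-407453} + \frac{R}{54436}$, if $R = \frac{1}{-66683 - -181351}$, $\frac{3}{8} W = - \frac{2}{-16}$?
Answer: $\frac{4719008136377}{33063537343191472} \approx 0.00014273$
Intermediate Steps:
$W = \frac{1}{3}$ ($W = \frac{8 \left(- \frac{2}{-16}\right)}{3} = \frac{8 \left(\left(-2\right) \left(- \frac{1}{16}\right)\right)}{3} = \frac{8}{3} \cdot \frac{1}{8} = \frac{1}{3} \approx 0.33333$)
$v{\left(j \right)} = \frac{12 j}{4 + j}$ ($v{\left(j \right)} = 4 \frac{j + \left(j + j\right)}{j + 4} = 4 \frac{j + 2 j}{4 + j} = 4 \frac{3 j}{4 + j} = \frac{12 j}{4 + j}$)
$R = \frac{1}{114668}$ ($R = \frac{1}{-66683 + 181351} = \frac{1}{114668} \approx 8.7208 \cdot 10^{-6}$)
$\frac{v{\left(W \right)} \left(-63\right)}{-407453} + \frac{R}{54436} = \frac{12 \cdot \frac{1}{3} \frac{1}{4 + \frac{1}{3}} \left(-63\right)}{-407453} + \frac{1}{114668 \cdot 54436} = 12 \cdot \frac{1}{3} \frac{1}{\frac{13}{3}} \left(-63\right) \left(- \frac{1}{407453}\right) + \frac{1}{114668} \cdot \frac{1}{54436} = 12 \cdot \frac{1}{3} \cdot \frac{3}{13} \left(-63\right) \left(- \frac{1}{407453}\right) + \frac{1}{6242067248} = \frac{12}{13} \left(-63\right) \left(- \frac{1}{407453}\right) + \frac{1}{6242067248} = \left(- \frac{756}{13}\right) \left(- \frac{1}{407453}\right) + \frac{1}{6242067248} = \frac{756}{5296889} + \frac{1}{6242067248} = \frac{4719008136377}{33063537343191472}$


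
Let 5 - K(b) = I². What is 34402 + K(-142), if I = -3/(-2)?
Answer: 137619/4 ≈ 34405.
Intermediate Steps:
I = 3/2 (I = -3*(-½) = 3/2 ≈ 1.5000)
K(b) = 11/4 (K(b) = 5 - (3/2)² = 5 - 1*9/4 = 5 - 9/4 = 11/4)
34402 + K(-142) = 34402 + 11/4 = 137619/4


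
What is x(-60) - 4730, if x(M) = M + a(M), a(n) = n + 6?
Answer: -4844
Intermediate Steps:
a(n) = 6 + n
x(M) = 6 + 2*M (x(M) = M + (6 + M) = 6 + 2*M)
x(-60) - 4730 = (6 + 2*(-60)) - 4730 = (6 - 120) - 4730 = -114 - 4730 = -4844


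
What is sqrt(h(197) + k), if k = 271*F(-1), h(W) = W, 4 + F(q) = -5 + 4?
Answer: I*sqrt(1158) ≈ 34.029*I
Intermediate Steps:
F(q) = -5 (F(q) = -4 + (-5 + 4) = -4 - 1 = -5)
k = -1355 (k = 271*(-5) = -1355)
sqrt(h(197) + k) = sqrt(197 - 1355) = sqrt(-1158) = I*sqrt(1158)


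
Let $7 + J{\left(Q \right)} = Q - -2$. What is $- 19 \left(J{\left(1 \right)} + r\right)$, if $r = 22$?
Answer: $-342$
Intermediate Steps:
$J{\left(Q \right)} = -5 + Q$ ($J{\left(Q \right)} = -7 + \left(Q - -2\right) = -7 + \left(Q + 2\right) = -7 + \left(2 + Q\right) = -5 + Q$)
$- 19 \left(J{\left(1 \right)} + r\right) = - 19 \left(\left(-5 + 1\right) + 22\right) = - 19 \left(-4 + 22\right) = \left(-19\right) 18 = -342$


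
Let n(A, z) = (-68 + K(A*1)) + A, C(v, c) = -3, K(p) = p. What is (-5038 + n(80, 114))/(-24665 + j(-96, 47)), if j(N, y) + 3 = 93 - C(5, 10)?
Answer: 2473/12286 ≈ 0.20129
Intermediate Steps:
n(A, z) = -68 + 2*A (n(A, z) = (-68 + A*1) + A = (-68 + A) + A = -68 + 2*A)
j(N, y) = 93 (j(N, y) = -3 + (93 - 1*(-3)) = -3 + (93 + 3) = -3 + 96 = 93)
(-5038 + n(80, 114))/(-24665 + j(-96, 47)) = (-5038 + (-68 + 2*80))/(-24665 + 93) = (-5038 + (-68 + 160))/(-24572) = (-5038 + 92)*(-1/24572) = -4946*(-1/24572) = 2473/12286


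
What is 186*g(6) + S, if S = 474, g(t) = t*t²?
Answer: 40650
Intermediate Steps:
g(t) = t³
186*g(6) + S = 186*6³ + 474 = 186*216 + 474 = 40176 + 474 = 40650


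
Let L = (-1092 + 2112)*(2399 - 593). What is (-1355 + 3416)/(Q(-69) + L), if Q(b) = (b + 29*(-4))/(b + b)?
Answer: 284418/254212745 ≈ 0.0011188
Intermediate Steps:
Q(b) = (-116 + b)/(2*b) (Q(b) = (b - 116)/((2*b)) = (-116 + b)*(1/(2*b)) = (-116 + b)/(2*b))
L = 1842120 (L = 1020*1806 = 1842120)
(-1355 + 3416)/(Q(-69) + L) = (-1355 + 3416)/((½)*(-116 - 69)/(-69) + 1842120) = 2061/((½)*(-1/69)*(-185) + 1842120) = 2061/(185/138 + 1842120) = 2061/(254212745/138) = 2061*(138/254212745) = 284418/254212745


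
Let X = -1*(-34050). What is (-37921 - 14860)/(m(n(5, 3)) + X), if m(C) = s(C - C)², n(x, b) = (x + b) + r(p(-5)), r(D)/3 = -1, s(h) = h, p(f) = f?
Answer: -52781/34050 ≈ -1.5501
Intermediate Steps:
r(D) = -3 (r(D) = 3*(-1) = -3)
n(x, b) = -3 + b + x (n(x, b) = (x + b) - 3 = (b + x) - 3 = -3 + b + x)
X = 34050
m(C) = 0 (m(C) = (C - C)² = 0² = 0)
(-37921 - 14860)/(m(n(5, 3)) + X) = (-37921 - 14860)/(0 + 34050) = -52781/34050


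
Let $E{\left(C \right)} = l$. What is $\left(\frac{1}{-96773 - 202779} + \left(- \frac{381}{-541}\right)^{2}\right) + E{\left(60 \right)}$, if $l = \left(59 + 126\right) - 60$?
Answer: $\frac{11002630339191}{87673178912} \approx 125.5$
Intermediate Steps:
$l = 125$ ($l = 185 - 60 = 125$)
$E{\left(C \right)} = 125$
$\left(\frac{1}{-96773 - 202779} + \left(- \frac{381}{-541}\right)^{2}\right) + E{\left(60 \right)} = \left(\frac{1}{-96773 - 202779} + \left(- \frac{381}{-541}\right)^{2}\right) + 125 = \left(\frac{1}{-299552} + \left(\left(-381\right) \left(- \frac{1}{541}\right)\right)^{2}\right) + 125 = \left(- \frac{1}{299552} + \left(\frac{381}{541}\right)^{2}\right) + 125 = \left(- \frac{1}{299552} + \frac{145161}{292681}\right) + 125 = \frac{43482975191}{87673178912} + 125 = \frac{11002630339191}{87673178912}$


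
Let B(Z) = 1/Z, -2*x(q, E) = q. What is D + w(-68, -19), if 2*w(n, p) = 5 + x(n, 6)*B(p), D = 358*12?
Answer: 163309/38 ≈ 4297.6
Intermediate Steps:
D = 4296
x(q, E) = -q/2
B(Z) = 1/Z
w(n, p) = 5/2 - n/(4*p) (w(n, p) = (5 + (-n/2)/p)/2 = (5 - n/(2*p))/2 = 5/2 - n/(4*p))
D + w(-68, -19) = 4296 + (¼)*(-1*(-68) + 10*(-19))/(-19) = 4296 + (¼)*(-1/19)*(68 - 190) = 4296 + (¼)*(-1/19)*(-122) = 4296 + 61/38 = 163309/38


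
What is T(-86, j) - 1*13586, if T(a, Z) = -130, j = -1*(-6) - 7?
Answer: -13716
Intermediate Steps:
j = -1 (j = 6 - 7 = -1)
T(-86, j) - 1*13586 = -130 - 1*13586 = -130 - 13586 = -13716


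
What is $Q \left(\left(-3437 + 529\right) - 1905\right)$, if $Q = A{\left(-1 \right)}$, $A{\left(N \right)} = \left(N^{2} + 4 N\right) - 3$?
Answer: $28878$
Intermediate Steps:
$A{\left(N \right)} = -3 + N^{2} + 4 N$
$Q = -6$ ($Q = -3 + \left(-1\right)^{2} + 4 \left(-1\right) = -3 + 1 - 4 = -6$)
$Q \left(\left(-3437 + 529\right) - 1905\right) = - 6 \left(\left(-3437 + 529\right) - 1905\right) = - 6 \left(-2908 - 1905\right) = \left(-6\right) \left(-4813\right) = 28878$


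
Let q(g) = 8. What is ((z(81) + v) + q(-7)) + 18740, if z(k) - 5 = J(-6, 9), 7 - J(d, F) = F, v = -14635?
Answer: 4116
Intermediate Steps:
J(d, F) = 7 - F
z(k) = 3 (z(k) = 5 + (7 - 1*9) = 5 + (7 - 9) = 5 - 2 = 3)
((z(81) + v) + q(-7)) + 18740 = ((3 - 14635) + 8) + 18740 = (-14632 + 8) + 18740 = -14624 + 18740 = 4116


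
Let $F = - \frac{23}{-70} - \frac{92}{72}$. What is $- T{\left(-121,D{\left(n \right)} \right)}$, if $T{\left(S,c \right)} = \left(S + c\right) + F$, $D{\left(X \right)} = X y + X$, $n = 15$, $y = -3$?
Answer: $\frac{47864}{315} \approx 151.95$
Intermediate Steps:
$D{\left(X \right)} = - 2 X$ ($D{\left(X \right)} = X \left(-3\right) + X = - 3 X + X = - 2 X$)
$F = - \frac{299}{315}$ ($F = \left(-23\right) \left(- \frac{1}{70}\right) - \frac{23}{18} = \frac{23}{70} - \frac{23}{18} = - \frac{299}{315} \approx -0.94921$)
$T{\left(S,c \right)} = - \frac{299}{315} + S + c$ ($T{\left(S,c \right)} = \left(S + c\right) - \frac{299}{315} = - \frac{299}{315} + S + c$)
$- T{\left(-121,D{\left(n \right)} \right)} = - (- \frac{299}{315} - 121 - 30) = \left(-1\right) \left(- \frac{47864}{315}\right) = \frac{47864}{315}$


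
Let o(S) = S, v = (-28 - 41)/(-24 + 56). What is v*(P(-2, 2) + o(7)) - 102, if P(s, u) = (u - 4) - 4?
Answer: -3333/32 ≈ -104.16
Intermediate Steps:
P(s, u) = -8 + u (P(s, u) = (-4 + u) - 4 = -8 + u)
v = -69/32 ≈ -2.1563
v*(P(-2, 2) + o(7)) - 102 = -69*((-8 + 2) + 7)/32 - 102 = -69*(-6 + 7)/32 - 102 = -69/32*1 - 102 = -69/32 - 102 = -3333/32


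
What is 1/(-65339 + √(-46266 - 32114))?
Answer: -65339/4269263301 - 2*I*√19595/4269263301 ≈ -1.5305e-5 - 6.5577e-8*I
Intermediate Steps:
1/(-65339 + √(-46266 - 32114)) = 1/(-65339 + √(-78380)) = 1/(-65339 + 2*I*√19595)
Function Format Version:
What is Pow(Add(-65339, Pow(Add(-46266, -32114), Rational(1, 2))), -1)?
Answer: Add(Rational(-65339, 4269263301), Mul(Rational(-2, 4269263301), I, Pow(19595, Rational(1, 2)))) ≈ Add(-1.5305e-5, Mul(-6.5577e-8, I))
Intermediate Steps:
Pow(Add(-65339, Pow(Add(-46266, -32114), Rational(1, 2))), -1) = Pow(Add(-65339, Pow(-78380, Rational(1, 2))), -1) = Pow(Add(-65339, Mul(2, I, Pow(19595, Rational(1, 2)))), -1)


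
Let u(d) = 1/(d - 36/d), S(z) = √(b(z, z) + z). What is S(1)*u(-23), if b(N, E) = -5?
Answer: -46*I/493 ≈ -0.093306*I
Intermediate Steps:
S(z) = √(-5 + z)
S(1)*u(-23) = √(-5 + 1)*(-23/(-36 + (-23)²)) = √(-4)*(-23/(-36 + 529)) = (2*I)*(-23/493) = -46*I/493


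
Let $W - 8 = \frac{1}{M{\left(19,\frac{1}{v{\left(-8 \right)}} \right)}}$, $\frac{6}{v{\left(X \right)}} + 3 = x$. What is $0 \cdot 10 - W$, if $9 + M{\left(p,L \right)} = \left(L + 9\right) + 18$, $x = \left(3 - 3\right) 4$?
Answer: $- \frac{282}{35} \approx -8.0571$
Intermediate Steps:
$x = 0$ ($x = 0 \cdot 4 = 0$)
$v{\left(X \right)} = -2$ ($v{\left(X \right)} = \frac{6}{-3 + 0} = \frac{6}{-3} = 6 \left(- \frac{1}{3}\right) = -2$)
$M{\left(p,L \right)} = 18 + L$ ($M{\left(p,L \right)} = -9 + \left(\left(L + 9\right) + 18\right) = -9 + \left(\left(9 + L\right) + 18\right) = -9 + \left(27 + L\right) = 18 + L$)
$W = \frac{282}{35}$ ($W = 8 + \frac{1}{18 + \frac{1}{-2}} = 8 + \frac{1}{18 - \frac{1}{2}} = 8 + \frac{1}{\frac{35}{2}} = 8 + \frac{2}{35} = \frac{282}{35} \approx 8.0571$)
$0 \cdot 10 - W = 0 \cdot 10 - \frac{282}{35} = 0 - \frac{282}{35} = - \frac{282}{35}$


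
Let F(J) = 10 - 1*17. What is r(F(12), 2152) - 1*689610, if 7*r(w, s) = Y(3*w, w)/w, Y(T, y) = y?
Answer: -4827269/7 ≈ -6.8961e+5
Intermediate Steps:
F(J) = -7 (F(J) = 10 - 17 = -7)
r(w, s) = ⅐ (r(w, s) = (w/w)/7 = (⅐)*1 = ⅐)
r(F(12), 2152) - 1*689610 = ⅐ - 1*689610 = ⅐ - 689610 = -4827269/7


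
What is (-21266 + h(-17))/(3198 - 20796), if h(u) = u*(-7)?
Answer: 1007/838 ≈ 1.2017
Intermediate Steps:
h(u) = -7*u
(-21266 + h(-17))/(3198 - 20796) = (-21266 - 7*(-17))/(3198 - 20796) = (-21266 + 119)/(-17598) = -21147*(-1/17598) = 1007/838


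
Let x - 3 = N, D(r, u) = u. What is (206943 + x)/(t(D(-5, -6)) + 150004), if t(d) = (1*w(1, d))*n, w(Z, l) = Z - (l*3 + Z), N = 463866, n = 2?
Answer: 167703/37510 ≈ 4.4709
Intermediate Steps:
w(Z, l) = -3*l (w(Z, l) = Z - (3*l + Z) = Z - (Z + 3*l) = Z + (-Z - 3*l) = -3*l)
t(d) = -6*d (t(d) = (1*(-3*d))*2 = -3*d*2 = -6*d)
x = 463869 (x = 3 + 463866 = 463869)
(206943 + x)/(t(D(-5, -6)) + 150004) = (206943 + 463869)/(-6*(-6) + 150004) = 670812/(36 + 150004) = 670812/150040 = 670812*(1/150040) = 167703/37510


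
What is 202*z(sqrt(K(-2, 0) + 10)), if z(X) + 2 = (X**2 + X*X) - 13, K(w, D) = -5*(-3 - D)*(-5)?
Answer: -29290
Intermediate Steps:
K(w, D) = -75 - 25*D (K(w, D) = (15 + 5*D)*(-5) = -75 - 25*D)
z(X) = -15 + 2*X**2 (z(X) = -2 + ((X**2 + X*X) - 13) = -2 + ((X**2 + X**2) - 13) = -2 + (2*X**2 - 13) = -2 + (-13 + 2*X**2) = -15 + 2*X**2)
202*z(sqrt(K(-2, 0) + 10)) = 202*(-15 + 2*(sqrt((-75 - 25*0) + 10))**2) = 202*(-15 + 2*(sqrt((-75 + 0) + 10))**2) = 202*(-15 + 2*(sqrt(-75 + 10))**2) = 202*(-15 + 2*(sqrt(-65))**2) = 202*(-15 + 2*(I*sqrt(65))**2) = 202*(-15 + 2*(-65)) = 202*(-15 - 130) = 202*(-145) = -29290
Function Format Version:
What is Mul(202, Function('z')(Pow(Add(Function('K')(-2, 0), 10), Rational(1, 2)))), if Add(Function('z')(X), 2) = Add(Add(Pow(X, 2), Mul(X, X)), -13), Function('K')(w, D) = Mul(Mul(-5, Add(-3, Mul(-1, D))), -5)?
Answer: -29290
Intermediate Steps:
Function('K')(w, D) = Add(-75, Mul(-25, D)) (Function('K')(w, D) = Mul(Add(15, Mul(5, D)), -5) = Add(-75, Mul(-25, D)))
Function('z')(X) = Add(-15, Mul(2, Pow(X, 2))) (Function('z')(X) = Add(-2, Add(Add(Pow(X, 2), Mul(X, X)), -13)) = Add(-2, Add(Add(Pow(X, 2), Pow(X, 2)), -13)) = Add(-2, Add(Mul(2, Pow(X, 2)), -13)) = Add(-2, Add(-13, Mul(2, Pow(X, 2)))) = Add(-15, Mul(2, Pow(X, 2))))
Mul(202, Function('z')(Pow(Add(Function('K')(-2, 0), 10), Rational(1, 2)))) = Mul(202, Add(-15, Mul(2, Pow(Pow(Add(Add(-75, Mul(-25, 0)), 10), Rational(1, 2)), 2)))) = Mul(202, Add(-15, Mul(2, Pow(Pow(Add(Add(-75, 0), 10), Rational(1, 2)), 2)))) = Mul(202, Add(-15, Mul(2, Pow(Pow(Add(-75, 10), Rational(1, 2)), 2)))) = Mul(202, Add(-15, Mul(2, Pow(Pow(-65, Rational(1, 2)), 2)))) = Mul(202, Add(-15, Mul(2, Pow(Mul(I, Pow(65, Rational(1, 2))), 2)))) = Mul(202, Add(-15, Mul(2, -65))) = Mul(202, Add(-15, -130)) = Mul(202, -145) = -29290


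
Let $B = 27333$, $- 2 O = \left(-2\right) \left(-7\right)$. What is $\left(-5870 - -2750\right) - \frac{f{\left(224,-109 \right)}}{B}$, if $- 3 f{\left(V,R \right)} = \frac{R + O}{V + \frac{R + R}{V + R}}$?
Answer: $- \frac{3267292801150}{1047209229} \approx -3120.0$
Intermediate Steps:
$O = -7$ ($O = - \frac{\left(-2\right) \left(-7\right)}{2} = \left(- \frac{1}{2}\right) 14 = -7$)
$f{\left(V,R \right)} = - \frac{-7 + R}{3 \left(V + \frac{2 R}{R + V}\right)}$ ($f{\left(V,R \right)} = - \frac{\left(R - 7\right) \frac{1}{V + \frac{R + R}{V + R}}}{3} = - \frac{\left(-7 + R\right) \frac{1}{V + \frac{2 R}{R + V}}}{3} = - \frac{\frac{1}{V + \frac{2 R}{R + V}} \left(-7 + R\right)}{3} = - \frac{-7 + R}{3 \left(V + \frac{2 R}{R + V}\right)}$)
$\left(-5870 - -2750\right) - \frac{f{\left(224,-109 \right)}}{B} = \left(-5870 - -2750\right) - \frac{\frac{1}{3} \frac{1}{224^{2} + 2 \left(-109\right) - 24416} \left(- \left(-109\right)^{2} + 7 \left(-109\right) + 7 \cdot 224 - \left(-109\right) 224\right)}{27333} = \left(-5870 + 2750\right) - \frac{\left(-1\right) 11881 - 763 + 1568 + 24416}{3 \left(50176 - 218 - 24416\right)} \frac{1}{27333} = -3120 - \frac{-11881 - 763 + 1568 + 24416}{3 \cdot 25542} \cdot \frac{1}{27333} = -3120 - \frac{1}{3} \cdot \frac{1}{25542} \cdot 13340 \cdot \frac{1}{27333} = -3120 - \frac{6670}{38313} \cdot \frac{1}{27333} = -3120 - \frac{6670}{1047209229} = - \frac{3267292801150}{1047209229}$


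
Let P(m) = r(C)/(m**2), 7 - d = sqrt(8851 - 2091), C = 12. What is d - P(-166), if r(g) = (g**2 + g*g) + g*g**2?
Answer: 47719/6889 - 26*sqrt(10) ≈ -75.292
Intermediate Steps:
r(g) = g**3 + 2*g**2 (r(g) = (g**2 + g**2) + g**3 = 2*g**2 + g**3 = g**3 + 2*g**2)
d = 7 - 26*sqrt(10) (d = 7 - sqrt(8851 - 2091) = 7 - sqrt(6760) = 7 - 26*sqrt(10) ≈ -75.219)
P(m) = 2016/m**2 (P(m) = (12**2*(2 + 12))/(m**2) = (144*14)/m**2 = 2016/m**2)
d - P(-166) = (7 - 26*sqrt(10)) - 2016/(-166)**2 = (7 - 26*sqrt(10)) - 2016/27556 = (7 - 26*sqrt(10)) - 1*504/6889 = (7 - 26*sqrt(10)) - 504/6889 = 47719/6889 - 26*sqrt(10)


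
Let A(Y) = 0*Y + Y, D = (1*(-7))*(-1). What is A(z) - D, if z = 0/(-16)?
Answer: -7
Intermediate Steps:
z = 0 (z = 0*(-1/16) = 0)
D = 7 (D = -7*(-1) = 7)
A(Y) = Y (A(Y) = 0 + Y = Y)
A(z) - D = 0 - 1*7 = 0 - 7 = -7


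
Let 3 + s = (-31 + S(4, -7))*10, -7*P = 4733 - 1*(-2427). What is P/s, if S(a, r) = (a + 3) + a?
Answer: 7160/1421 ≈ 5.0387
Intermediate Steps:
S(a, r) = 3 + 2*a (S(a, r) = (3 + a) + a = 3 + 2*a)
P = -7160/7 (P = -(4733 - 1*(-2427))/7 = -(4733 + 2427)/7 = -⅐*7160 = -7160/7 ≈ -1022.9)
s = -203 (s = -3 + (-31 + (3 + 2*4))*10 = -3 + (-31 + (3 + 8))*10 = -3 + (-31 + 11)*10 = -3 - 20*10 = -3 - 200 = -203)
P/s = -7160/7/(-203) = -7160/7*(-1/203) = 7160/1421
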